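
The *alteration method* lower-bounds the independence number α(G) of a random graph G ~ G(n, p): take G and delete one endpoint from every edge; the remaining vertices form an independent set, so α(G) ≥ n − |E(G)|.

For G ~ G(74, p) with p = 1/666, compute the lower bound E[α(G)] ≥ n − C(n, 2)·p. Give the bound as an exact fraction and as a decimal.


E[|E(G)|] = C(74, 2)·p = 2701 · (1/666) = 73/18.
E[α(G)] ≥ n − E[|E(G)|] = 74 − 73/18 = 1259/18.
Numerically: ≈ 69.944.
(This is only a lower bound; the true E[α(G)] may be larger.)

E[α(G)] ≥ 1259/18 ≈ 69.944.


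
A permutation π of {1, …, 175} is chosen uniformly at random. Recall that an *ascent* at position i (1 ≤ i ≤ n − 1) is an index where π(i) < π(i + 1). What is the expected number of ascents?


Write X = Σ X_I over i = 1, …, 174, with X_I the indicator of one ascent.
There are 174 indicators.
For each fixed i, the pair (π(i), π(i+1)) is a uniformly random ordered pair of distinct values from {1, …, 175}; by symmetry P[π(i) < π(i+1)] = 1/2.
By linearity: E[X] = 174 · (1/2) = (175 − 1) · (1/2) = 87 ≈ 87.0000.

E[X] = 87 = 87.0000.


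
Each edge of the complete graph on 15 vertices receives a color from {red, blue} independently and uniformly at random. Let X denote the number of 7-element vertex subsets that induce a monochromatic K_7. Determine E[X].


Let X = Σ_S X_S over the C(15, 7) = 6435 subsets S of size 7, where X_S = 1 if the K_7 on S is monochromatic.
For a fixed S, the K_7 on S has C(7, 2) = 21 edges. P[all 21 edges red] = (1/2)^21, and likewise for blue, so P[monochromatic] = 2·(1/2)^21 = 2^{1 − 21} = 1/1048576.
Summing: E[X] = C(15, 7) · 2^{1 − 21} = 6435 · 1/1048576 = 6435/1048576.
Numerically: E[X] ≈ 0.00614.

E[X] = C(15,7)·2^(1−C(7,2)) = 6435/1048576 ≈ 0.00614.


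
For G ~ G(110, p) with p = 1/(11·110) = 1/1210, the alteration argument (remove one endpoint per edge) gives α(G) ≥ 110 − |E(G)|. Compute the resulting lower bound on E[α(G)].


E[|E(G)|] = C(110, 2)·p = 5995 · (1/1210) = 109/22.
E[α(G)] ≥ n − E[|E(G)|] = 110 − 109/22 = 2311/22.
Numerically: ≈ 105.04545.
(This is only a lower bound; the true E[α(G)] may be larger.)

E[α(G)] ≥ 2311/22 ≈ 105.04545.


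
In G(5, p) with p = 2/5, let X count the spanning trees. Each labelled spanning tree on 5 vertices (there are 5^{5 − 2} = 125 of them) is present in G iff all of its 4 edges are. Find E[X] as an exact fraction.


K_5 has 5^{5 − 2} = 125 labelled spanning trees.
For each such spanning tree H, let X_H = 1 if all 4 edges of H are present in G. Then P[X_H = 1] = p^{4} = (2/5)^{4} = 16/625.
Summing the indicators: E[X] = Σ_H E[X_H] = 125 · p^{4} = 125 · 16/625 = 16/5.
Numerically: E[X] ≈ 3.2.

E[X] = 125 · (2/5)^{4} = 16/5 ≈ 3.2.


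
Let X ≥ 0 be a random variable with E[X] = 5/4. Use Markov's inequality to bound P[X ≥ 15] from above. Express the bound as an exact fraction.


μ = E[X] = 5/4, a = 15.
Markov: P[X ≥ 15] ≤ μ/a = (5/4)/15 = 1/12.
Numerically: ≈ 0.0833.
(Since a = 15 > μ = 1.2500, the bound 1/12 is < 1 and informative.)

P[X ≥ 15] ≤ 1/12 ≈ 0.0833.


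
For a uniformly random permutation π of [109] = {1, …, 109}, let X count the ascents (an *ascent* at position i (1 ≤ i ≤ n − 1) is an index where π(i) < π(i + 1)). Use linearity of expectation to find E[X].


Write X = Σ X_I over i = 1, …, 108, with X_I the indicator of one ascent.
There are 108 indicators.
For each fixed i, the pair (π(i), π(i+1)) is a uniformly random ordered pair of distinct values from {1, …, 109}; by symmetry P[π(i) < π(i+1)] = 1/2.
By linearity: E[X] = 108 · (1/2) = (109 − 1) · (1/2) = 54 ≈ 54.000000.

E[X] = 54 = 54.000000.


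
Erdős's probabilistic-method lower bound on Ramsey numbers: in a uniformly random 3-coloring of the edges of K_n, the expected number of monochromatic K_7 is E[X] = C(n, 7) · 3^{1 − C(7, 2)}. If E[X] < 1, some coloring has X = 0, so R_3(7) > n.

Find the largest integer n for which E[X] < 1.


We need C(n, 7) · 3^{1 − 21} < 1, i.e. C(n, 7) < 3^{21 − 1} = 3486784401.
Check values of n near the boundary:
  n = 77: C(77, 7) = 2404808340; 2404808340 < 3486784401? YES
  n = 78: C(78, 7) = 2641902120; 2641902120 < 3486784401? YES
  n = 79: C(79, 7) = 2898753715; 2898753715 < 3486784401? YES
  n = 80: C(80, 7) = 3176716400; 3176716400 < 3486784401? YES
  n = 81: C(81, 7) = 3477216600; 3477216600 < 3486784401? YES
  n = 82: C(82, 7) = 3801756816; 3801756816 < 3486784401? NO
The largest n with C(n, 7) < 3486784401 is n = 81 (where E[X] = 42928600/43046721 ≈ 0.99726). Hence R_3(7) > 81, i.e. R_3(7) ≥ 82.

Largest n = 81; hence R_3(7) > 81.


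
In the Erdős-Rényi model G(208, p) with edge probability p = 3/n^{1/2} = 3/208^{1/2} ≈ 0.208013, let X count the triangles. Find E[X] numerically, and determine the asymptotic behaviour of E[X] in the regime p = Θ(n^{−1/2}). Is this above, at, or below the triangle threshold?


Number of potential triangles: C(208, 3) = 1478256.
Each occurs with probability p³ ≈ (0.208013)³ ≈ 9.00054405e-03.
By linearity: E[X] = C(208, 3)·p³ ≈ 1478256 · 9.00054405e-03 ≈ 13305.108244.
Since α = 1/2 < 1, p = c/n^{1/2} ≫ 1/n is above the triangle threshold p ~ 1/n. Asymptotically E[X] ~ (c³/6)·n^{3(1−α)} = (3³/6)·n^{1.5} → ∞; triangles are abundant w.h.p.

E[X] ≈ 13305.108244; in regime p = Θ(1/n^{1/2}) E[X] diverges (above the triangle threshold p ~ 1/n).


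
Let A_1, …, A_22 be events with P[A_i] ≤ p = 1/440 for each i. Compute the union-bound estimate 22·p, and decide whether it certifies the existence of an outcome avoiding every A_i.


Union bound: P[∪_{i=1}^{22} A_i] ≤ Σ_i P[A_i] ≤ 22·p = 22·(1/440) = 1/20.
Numerically: 1/20 ≈ 0.050.
Is 1/20 < 1? YES.
Since P[∪ A_i] ≤ 1/20 < 1, the complement has P[∩ A_i^c] ≥ 1 − 1/20 = 19/20 > 0, so some outcome avoids every A_i.

22·p = 1/20 ≈ 0.050; existence CERTIFIED by the union bound.


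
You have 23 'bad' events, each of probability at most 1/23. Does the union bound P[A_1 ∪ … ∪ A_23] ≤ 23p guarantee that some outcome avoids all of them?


Union bound: P[∪_{i=1}^{23} A_i] ≤ Σ_i P[A_i] ≤ 23·p = 23·(1/23) = 1.
Numerically: 1 ≈ 1.0000000.
Is 1 < 1? NO.
Since the bound 1 is ≥ 1, the union bound is uninformative here; it does NOT by itself certify existence.

23·p = 1 ≈ 1.0000000; existence NOT certified by the union bound.


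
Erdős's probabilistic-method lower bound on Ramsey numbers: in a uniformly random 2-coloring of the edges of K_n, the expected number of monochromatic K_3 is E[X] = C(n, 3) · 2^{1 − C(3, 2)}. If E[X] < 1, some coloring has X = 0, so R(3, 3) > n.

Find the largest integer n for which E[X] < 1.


We need C(n, 3) · 2^{1 − 3} < 1, i.e. C(n, 3) < 2^{3 − 1} = 4.
Check values of n near the boundary:
  n = 3: C(3, 3) = 1; 1 < 4? YES
  n = 4: C(4, 3) = 4; 4 < 4? NO
  n = 5: C(5, 3) = 10; 10 < 4? NO
  n = 6: C(6, 3) = 20; 20 < 4? NO
The largest n with C(n, 3) < 4 is n = 3 (where E[X] = 1/4 ≈ 0.250000). Hence R(3, 3) > 3, i.e. R(3, 3) ≥ 4.

Largest n = 3; hence R(3, 3) > 3.


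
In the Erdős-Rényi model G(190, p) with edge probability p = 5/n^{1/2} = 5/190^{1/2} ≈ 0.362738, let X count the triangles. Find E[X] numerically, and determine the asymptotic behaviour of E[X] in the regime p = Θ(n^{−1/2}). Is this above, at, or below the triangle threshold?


Number of potential triangles: C(190, 3) = 1125180.
Each occurs with probability p³ ≈ (0.362738)³ ≈ 4.77287007e-02.
By linearity: E[X] = C(190, 3)·p³ ≈ 1125180 · 4.77287007e-02 ≈ 53703.379414.
Since α = 1/2 < 1, p = c/n^{1/2} ≫ 1/n is above the triangle threshold p ~ 1/n. Asymptotically E[X] ~ (c³/6)·n^{3(1−α)} = (5³/6)·n^{1.5} → ∞; triangles are abundant w.h.p.

E[X] ≈ 53703.379414; in regime p = Θ(1/n^{1/2}) E[X] diverges (above the triangle threshold p ~ 1/n).


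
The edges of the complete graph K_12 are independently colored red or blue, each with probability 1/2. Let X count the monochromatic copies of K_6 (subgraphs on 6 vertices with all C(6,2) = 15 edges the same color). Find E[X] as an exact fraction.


Let X = Σ_S X_S over the C(12, 6) = 924 subsets S of size 6, where X_S = 1 if the K_6 on S is monochromatic.
For a fixed S, the K_6 on S has C(6, 2) = 15 edges. P[all 15 edges red] = (1/2)^15, and likewise for blue, so P[monochromatic] = 2·(1/2)^15 = 2^{1 − 15} = 1/16384.
Summing: E[X] = C(12, 6) · 2^{1 − 15} = 924 · 1/16384 = 231/4096.
Numerically: E[X] ≈ 0.056.

E[X] = C(12,6)·2^(1−C(6,2)) = 231/4096 ≈ 0.056.


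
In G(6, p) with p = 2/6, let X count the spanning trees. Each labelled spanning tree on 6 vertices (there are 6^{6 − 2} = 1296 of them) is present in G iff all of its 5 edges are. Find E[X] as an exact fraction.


K_6 has 6^{6 − 2} = 1296 labelled spanning trees.
For each such spanning tree H, let X_H = 1 if all 5 edges of H are present in G. Then P[X_H = 1] = p^{5} = (1/3)^{5} = 1/243.
By linearity of expectation: E[X] = Σ_H E[X_H] = 1296 · p^{5} = 1296 · 1/243 = 16/3.
Numerically: E[X] ≈ 5.33333.

E[X] = 1296 · (1/3)^{5} = 16/3 ≈ 5.33333.


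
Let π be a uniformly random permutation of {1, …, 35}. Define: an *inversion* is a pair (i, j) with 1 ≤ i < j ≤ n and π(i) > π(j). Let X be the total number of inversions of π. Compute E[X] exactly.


Write X = Σ X_I over the C(35, 2) = 595 pairs i < j, with X_I the indicator of one inversion.
There are 595 indicators.
For each fixed pair i < j, the values π(i) and π(j) are two distinct elements of {1, …, 35} in uniformly random order; by symmetry P[π(i) > π(j)] = 1/2.
By linearity: E[X] = 595 · (1/2) = C(35, 2) · (1/2) = 595/2 = 595/2 ≈ 297.500.

E[X] = 595/2 = 297.500.


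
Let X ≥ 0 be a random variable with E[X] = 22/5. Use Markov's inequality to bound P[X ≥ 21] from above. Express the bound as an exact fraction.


μ = E[X] = 22/5, a = 21.
Markov: P[X ≥ 21] ≤ μ/a = (22/5)/21 = 22/105.
Numerically: ≈ 0.210.
(Since a = 21 > μ = 4.400, the bound 22/105 is < 1 and informative.)

P[X ≥ 21] ≤ 22/105 ≈ 0.210.


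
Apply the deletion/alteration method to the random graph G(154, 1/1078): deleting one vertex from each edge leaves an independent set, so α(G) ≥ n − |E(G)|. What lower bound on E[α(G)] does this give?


E[|E(G)|] = C(154, 2)·p = 11781 · (1/1078) = 153/14.
E[α(G)] ≥ n − E[|E(G)|] = 154 − 153/14 = 2003/14.
Numerically: ≈ 143.07143.
(This is only a lower bound; the true E[α(G)] may be larger.)

E[α(G)] ≥ 2003/14 ≈ 143.07143.


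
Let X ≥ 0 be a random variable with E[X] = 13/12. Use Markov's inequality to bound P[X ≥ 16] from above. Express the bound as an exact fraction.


μ = E[X] = 13/12, a = 16.
Markov: P[X ≥ 16] ≤ μ/a = (13/12)/16 = 13/192.
Numerically: ≈ 0.06771.
(Since a = 16 > μ = 1.08333, the bound 13/192 is < 1 and informative.)

P[X ≥ 16] ≤ 13/192 ≈ 0.06771.


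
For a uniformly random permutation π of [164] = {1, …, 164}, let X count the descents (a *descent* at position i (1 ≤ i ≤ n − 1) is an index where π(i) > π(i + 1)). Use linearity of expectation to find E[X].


Write X = Σ X_I over i = 1, …, 163, with X_I the indicator of one descent.
There are 163 indicators.
For each fixed i, the pair (π(i), π(i+1)) is a uniformly random ordered pair of distinct values from {1, …, 164}; by symmetry P[π(i) > π(i+1)] = 1/2.
By linearity: E[X] = 163 · (1/2) = (164 − 1) · (1/2) = 163/2 ≈ 81.500000.

E[X] = 163/2 = 81.500000.


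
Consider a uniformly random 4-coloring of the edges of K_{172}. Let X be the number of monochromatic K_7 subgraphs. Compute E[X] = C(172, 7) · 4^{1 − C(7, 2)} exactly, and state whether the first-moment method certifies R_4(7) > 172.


E[X] = C(172, 7) · 4^{1 − 21} = 780842580024 · 4^{−20} = 780842580024/1099511627776.
As a reduced fraction: E[X] = 97605322503/137438953472 ≈ 0.710.
Is E[X] < 1? YES.
Since E[X] < 1, there exists a 4-coloring of K_{172} with no monochromatic K_7; hence R_4(7) > 172.

E[X] = 97605322503/137438953472 ≈ 0.710; E[X] < 1, so R_4(7) > 172.


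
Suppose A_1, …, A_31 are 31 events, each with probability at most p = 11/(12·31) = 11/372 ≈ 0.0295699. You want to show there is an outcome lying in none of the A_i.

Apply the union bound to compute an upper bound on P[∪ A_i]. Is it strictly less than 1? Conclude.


Union bound: P[∪_{i=1}^{31} A_i] ≤ Σ_i P[A_i] ≤ 31·p = 31·(11/372) = 11/12.
Numerically: 11/12 ≈ 0.9166667.
Is 11/12 < 1? YES.
Since P[∪ A_i] ≤ 11/12 < 1, the complement has P[∩ A_i^c] ≥ 1 − 11/12 = 1/12 > 0, so some outcome avoids every A_i.

31·p = 11/12 ≈ 0.9166667; existence CERTIFIED by the union bound.


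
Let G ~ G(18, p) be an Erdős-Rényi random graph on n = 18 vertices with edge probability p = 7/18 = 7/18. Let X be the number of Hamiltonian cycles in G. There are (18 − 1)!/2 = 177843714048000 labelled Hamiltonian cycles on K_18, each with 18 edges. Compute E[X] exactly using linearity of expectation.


K_18 has (18 − 1)!/2 = 177843714048000 labelled Hamiltonian cycles.
For each such Hamiltonian cycle H, let X_H = 1 if all 18 edges of H are present in G. Then P[X_H = 1] = p^{18} = (7/18)^{18} = 1628413597910449/39346408075296537575424.
Summing the indicators: E[X] = Σ_H E[X_H] = 177843714048000 · p^{18} = 177843714048000 · 1628413597910449/39346408075296537575424 = 24246874921186846803875/3294258113514384.
Numerically: E[X] ≈ 7.3603e+06.

E[X] = 177843714048000 · (7/18)^{18} = 24246874921186846803875/3294258113514384 ≈ 7.3603e+06.


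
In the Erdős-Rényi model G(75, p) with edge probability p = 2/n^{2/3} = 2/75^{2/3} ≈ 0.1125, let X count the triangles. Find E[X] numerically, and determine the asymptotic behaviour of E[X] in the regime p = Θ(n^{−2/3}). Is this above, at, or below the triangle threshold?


Number of potential triangles: C(75, 3) = 67525.
Each occurs with probability p³ ≈ (0.1125)³ ≈ 1.422222e-03.
By linearity: E[X] = C(75, 3)·p³ ≈ 67525 · 1.422222e-03 ≈ 96.0356.
Since α = 2/3 < 1, p = c/n^{2/3} ≫ 1/n is above the triangle threshold p ~ 1/n. Asymptotically E[X] ~ (c³/6)·n^{3(1−α)} = (2³/6)·n^{1} → ∞; triangles are abundant w.h.p.

E[X] ≈ 96.0356; in regime p = Θ(1/n^{2/3}) E[X] diverges (above the triangle threshold p ~ 1/n).


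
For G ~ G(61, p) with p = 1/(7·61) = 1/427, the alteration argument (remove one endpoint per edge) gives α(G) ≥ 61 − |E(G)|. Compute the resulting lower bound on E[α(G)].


E[|E(G)|] = C(61, 2)·p = 1830 · (1/427) = 30/7.
E[α(G)] ≥ n − E[|E(G)|] = 61 − 30/7 = 397/7.
Numerically: ≈ 56.7143.
(This is only a lower bound; the true E[α(G)] may be larger.)

E[α(G)] ≥ 397/7 ≈ 56.7143.


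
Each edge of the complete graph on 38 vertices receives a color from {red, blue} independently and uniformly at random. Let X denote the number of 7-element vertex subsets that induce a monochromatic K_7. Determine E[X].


Let X = Σ_S X_S over the C(38, 7) = 12620256 subsets S of size 7, where X_S = 1 if the K_7 on S is monochromatic.
For a fixed S, the K_7 on S has C(7, 2) = 21 edges. P[all 21 edges red] = (1/2)^21, and likewise for blue, so P[monochromatic] = 2·(1/2)^21 = 2^{1 − 21} = 1/1048576.
By linearity: E[X] = C(38, 7) · 2^{1 − 21} = 12620256 · 1/1048576 = 394383/32768.
Numerically: E[X] ≈ 12.036.

E[X] = C(38,7)·2^(1−C(7,2)) = 394383/32768 ≈ 12.036.


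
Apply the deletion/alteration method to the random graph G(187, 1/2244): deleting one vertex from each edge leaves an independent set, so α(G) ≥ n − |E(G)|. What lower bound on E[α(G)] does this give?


E[|E(G)|] = C(187, 2)·p = 17391 · (1/2244) = 31/4.
E[α(G)] ≥ n − E[|E(G)|] = 187 − 31/4 = 717/4.
Numerically: ≈ 179.25000.
(This is only a lower bound; the true E[α(G)] may be larger.)

E[α(G)] ≥ 717/4 ≈ 179.25000.


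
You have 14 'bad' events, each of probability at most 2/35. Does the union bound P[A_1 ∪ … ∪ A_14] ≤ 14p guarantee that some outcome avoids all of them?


Union bound: P[∪_{i=1}^{14} A_i] ≤ Σ_i P[A_i] ≤ 14·p = 14·(2/35) = 4/5.
Numerically: 4/5 ≈ 0.80000.
Is 4/5 < 1? YES.
Since P[∪ A_i] ≤ 4/5 < 1, the complement has P[∩ A_i^c] ≥ 1 − 4/5 = 1/5 > 0, so some outcome avoids every A_i.

14·p = 4/5 ≈ 0.80000; existence CERTIFIED by the union bound.


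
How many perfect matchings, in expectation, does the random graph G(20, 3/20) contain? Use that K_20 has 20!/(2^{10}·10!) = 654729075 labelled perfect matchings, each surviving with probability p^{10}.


K_20 has 20!/(2^{10}·10!) = 654729075 labelled perfect matchings.
For each such perfect matching H, let X_H = 1 if all 10 edges of H are present in G. Then P[X_H = 1] = p^{10} = (3/20)^{10} = 59049/10240000000000.
By linearity of expectation: E[X] = Σ_H E[X_H] = 654729075 · p^{10} = 654729075 · 59049/10240000000000 = 1546443885987/409600000000.
Numerically: E[X] ≈ 3.78.

E[X] = 654729075 · (3/20)^{10} = 1546443885987/409600000000 ≈ 3.78.


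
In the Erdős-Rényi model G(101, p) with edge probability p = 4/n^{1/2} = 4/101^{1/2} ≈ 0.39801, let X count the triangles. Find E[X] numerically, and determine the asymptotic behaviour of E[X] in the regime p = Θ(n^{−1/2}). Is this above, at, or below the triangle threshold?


Number of potential triangles: C(101, 3) = 166650.
Each occurs with probability p³ ≈ (0.39801)³ ≈ 6.3051862e-02.
By linearity: E[X] = C(101, 3)·p³ ≈ 166650 · 6.3051862e-02 ≈ 10507.59273.
Since α = 1/2 < 1, p = c/n^{1/2} ≫ 1/n is above the triangle threshold p ~ 1/n. Asymptotically E[X] ~ (c³/6)·n^{3(1−α)} = (4³/6)·n^{1.5} → ∞; triangles are abundant w.h.p.

E[X] ≈ 10507.59273; in regime p = Θ(1/n^{1/2}) E[X] diverges (above the triangle threshold p ~ 1/n).


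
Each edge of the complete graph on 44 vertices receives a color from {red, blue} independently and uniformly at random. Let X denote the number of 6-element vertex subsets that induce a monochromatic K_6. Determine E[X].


Let X = Σ_S X_S over the C(44, 6) = 7059052 subsets S of size 6, where X_S = 1 if the K_6 on S is monochromatic.
For a fixed S, the K_6 on S has C(6, 2) = 15 edges. P[all 15 edges red] = (1/2)^15, and likewise for blue, so P[monochromatic] = 2·(1/2)^15 = 2^{1 − 15} = 1/16384.
By linearity: E[X] = C(44, 6) · 2^{1 − 15} = 7059052 · 1/16384 = 1764763/4096.
Numerically: E[X] ≈ 430.8503.

E[X] = C(44,6)·2^(1−C(6,2)) = 1764763/4096 ≈ 430.8503.


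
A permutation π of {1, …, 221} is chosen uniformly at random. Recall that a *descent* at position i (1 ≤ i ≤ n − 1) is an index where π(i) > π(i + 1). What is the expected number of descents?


Write X = Σ X_I over i = 1, …, 220, with X_I the indicator of one descent.
There are 220 indicators.
For each fixed i, the pair (π(i), π(i+1)) is a uniformly random ordered pair of distinct values from {1, …, 221}; by symmetry P[π(i) > π(i+1)] = 1/2.
By linearity: E[X] = 220 · (1/2) = (221 − 1) · (1/2) = 110 ≈ 110.000.

E[X] = 110 = 110.000.


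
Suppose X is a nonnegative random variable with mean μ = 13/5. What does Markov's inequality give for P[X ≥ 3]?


μ = E[X] = 13/5, a = 3.
Markov: P[X ≥ 3] ≤ μ/a = (13/5)/3 = 13/15.
Numerically: ≈ 0.86667.
(Since a = 3 > μ = 2.60000, the bound 13/15 is < 1 and informative.)

P[X ≥ 3] ≤ 13/15 ≈ 0.86667.


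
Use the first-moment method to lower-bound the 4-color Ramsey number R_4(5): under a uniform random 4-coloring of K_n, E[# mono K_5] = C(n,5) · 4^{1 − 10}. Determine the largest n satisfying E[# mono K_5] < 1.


We need C(n, 5) · 4^{1 − 10} < 1, i.e. C(n, 5) < 4^{10 − 1} = 262144.
Check values of n near the boundary:
  n = 31: C(31, 5) = 169911; 169911 < 262144? YES
  n = 32: C(32, 5) = 201376; 201376 < 262144? YES
  n = 33: C(33, 5) = 237336; 237336 < 262144? YES
  n = 34: C(34, 5) = 278256; 278256 < 262144? NO
  n = 35: C(35, 5) = 324632; 324632 < 262144? NO
  n = 36: C(36, 5) = 376992; 376992 < 262144? NO
The largest n with C(n, 5) < 262144 is n = 33 (where E[X] = 29667/32768 ≈ 0.90536). Hence R_4(5) > 33, i.e. R_4(5) ≥ 34.

Largest n = 33; hence R_4(5) > 33.


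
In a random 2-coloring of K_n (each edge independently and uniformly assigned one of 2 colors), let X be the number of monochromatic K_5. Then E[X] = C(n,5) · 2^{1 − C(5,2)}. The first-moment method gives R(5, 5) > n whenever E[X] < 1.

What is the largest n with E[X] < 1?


We need C(n, 5) · 2^{1 − 10} < 1, i.e. C(n, 5) < 2^{10 − 1} = 512.
Check values of n near the boundary:
  n = 9: C(9, 5) = 126; 126 < 512? YES
  n = 10: C(10, 5) = 252; 252 < 512? YES
  n = 11: C(11, 5) = 462; 462 < 512? YES
  n = 12: C(12, 5) = 792; 792 < 512? NO
  n = 13: C(13, 5) = 1287; 1287 < 512? NO
  n = 14: C(14, 5) = 2002; 2002 < 512? NO
The largest n with C(n, 5) < 512 is n = 11 (where E[X] = 231/256 ≈ 0.9023). Hence R(5, 5) > 11, i.e. R(5, 5) ≥ 12.

Largest n = 11; hence R(5, 5) > 11.


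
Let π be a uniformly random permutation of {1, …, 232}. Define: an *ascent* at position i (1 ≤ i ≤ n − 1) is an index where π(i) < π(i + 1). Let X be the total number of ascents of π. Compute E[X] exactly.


Write X = Σ X_I over i = 1, …, 231, with X_I the indicator of one ascent.
There are 231 indicators.
For each fixed i, the pair (π(i), π(i+1)) is a uniformly random ordered pair of distinct values from {1, …, 232}; by symmetry P[π(i) < π(i+1)] = 1/2.
By linearity: E[X] = 231 · (1/2) = (232 − 1) · (1/2) = 231/2 ≈ 115.50000.

E[X] = 231/2 = 115.50000.


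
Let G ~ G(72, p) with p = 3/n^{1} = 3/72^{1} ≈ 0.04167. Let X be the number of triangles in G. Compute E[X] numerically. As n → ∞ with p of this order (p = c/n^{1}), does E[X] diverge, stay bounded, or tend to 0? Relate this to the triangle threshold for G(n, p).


Number of potential triangles: C(72, 3) = 59640.
Each occurs with probability p³ ≈ (0.04167)³ ≈ 7.233796e-05.
By linearity: E[X] = C(72, 3)·p³ ≈ 59640 · 7.233796e-05 ≈ 4.3142.
Here α = 1, so p = 3/n is exactly at the triangle threshold p ~ 1/n. Asymptotically E[X] → c³/6 = 3³/6 = 9/2 ≈ 4.5000, a bounded constant. In this regime the triangle count is asymptotically Poisson(c³/6).

E[X] ≈ 4.3142; in regime p = Θ(1/n^{1}) E[X] stays bounded (at the triangle threshold p ~ 1/n).


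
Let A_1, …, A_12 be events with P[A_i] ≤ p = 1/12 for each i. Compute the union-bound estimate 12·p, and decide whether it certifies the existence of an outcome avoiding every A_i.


Union bound: P[∪_{i=1}^{12} A_i] ≤ Σ_i P[A_i] ≤ 12·p = 12·(1/12) = 1.
Numerically: 1 ≈ 1.0000.
Is 1 < 1? NO.
Since the bound 1 is ≥ 1, the union bound is uninformative here; it does NOT by itself certify existence.

12·p = 1 ≈ 1.0000; existence NOT certified by the union bound.


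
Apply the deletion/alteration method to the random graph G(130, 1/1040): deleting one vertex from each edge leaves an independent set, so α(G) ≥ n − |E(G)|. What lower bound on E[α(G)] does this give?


E[|E(G)|] = C(130, 2)·p = 8385 · (1/1040) = 129/16.
E[α(G)] ≥ n − E[|E(G)|] = 130 − 129/16 = 1951/16.
Numerically: ≈ 121.9375.
(This is only a lower bound; the true E[α(G)] may be larger.)

E[α(G)] ≥ 1951/16 ≈ 121.9375.


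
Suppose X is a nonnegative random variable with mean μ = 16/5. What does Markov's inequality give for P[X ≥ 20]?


μ = E[X] = 16/5, a = 20.
Markov: P[X ≥ 20] ≤ μ/a = (16/5)/20 = 4/25.
Numerically: ≈ 0.160.
(Since a = 20 > μ = 3.200, the bound 4/25 is < 1 and informative.)

P[X ≥ 20] ≤ 4/25 ≈ 0.160.


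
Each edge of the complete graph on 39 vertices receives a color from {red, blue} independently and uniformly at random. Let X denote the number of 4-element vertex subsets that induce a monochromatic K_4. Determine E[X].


Let X = Σ_S X_S over the C(39, 4) = 82251 subsets S of size 4, where X_S = 1 if the K_4 on S is monochromatic.
For a fixed S, the K_4 on S has C(4, 2) = 6 edges. P[all 6 edges red] = (1/2)^6, and likewise for blue, so P[monochromatic] = 2·(1/2)^6 = 2^{1 − 6} = 1/32.
By linearity of expectation: E[X] = C(39, 4) · 2^{1 − 6} = 82251 · 1/32 = 82251/32.
Numerically: E[X] ≈ 2570.344.

E[X] = C(39,4)·2^(1−C(4,2)) = 82251/32 ≈ 2570.344.


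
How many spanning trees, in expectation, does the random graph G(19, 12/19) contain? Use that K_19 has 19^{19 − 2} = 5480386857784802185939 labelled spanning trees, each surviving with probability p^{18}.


K_19 has 19^{19 − 2} = 5480386857784802185939 labelled spanning trees.
For each such spanning tree H, let X_H = 1 if all 18 edges of H are present in G. Then P[X_H = 1] = p^{18} = (12/19)^{18} = 26623333280885243904/104127350297911241532841.
By linearity: E[X] = Σ_H E[X_H] = 5480386857784802185939 · p^{18} = 5480386857784802185939 · 26623333280885243904/104127350297911241532841 = 26623333280885243904/19.
Numerically: E[X] ≈ 1.4e+18.

E[X] = 5480386857784802185939 · (12/19)^{18} = 26623333280885243904/19 ≈ 1.4e+18.


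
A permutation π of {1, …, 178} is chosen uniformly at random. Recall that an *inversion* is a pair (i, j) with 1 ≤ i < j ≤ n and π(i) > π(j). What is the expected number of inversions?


Write X = Σ X_I over the C(178, 2) = 15753 pairs i < j, with X_I the indicator of one inversion.
There are 15753 indicators.
For each fixed pair i < j, the values π(i) and π(j) are two distinct elements of {1, …, 178} in uniformly random order; by symmetry P[π(i) > π(j)] = 1/2.
By linearity: E[X] = 15753 · (1/2) = C(178, 2) · (1/2) = 15753/2 = 15753/2 ≈ 7876.5000.

E[X] = 15753/2 = 7876.5000.


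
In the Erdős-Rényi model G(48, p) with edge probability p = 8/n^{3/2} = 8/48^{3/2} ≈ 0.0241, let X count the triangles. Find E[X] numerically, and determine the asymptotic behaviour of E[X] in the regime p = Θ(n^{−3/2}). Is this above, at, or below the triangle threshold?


Number of potential triangles: C(48, 3) = 17296.
Each occurs with probability p³ ≈ (0.0241)³ ≈ 1.39214e-05.
By linearity: E[X] = C(48, 3)·p³ ≈ 17296 · 1.39214e-05 ≈ 0.241.
Since α = 3/2 > 1, p = c/n^{3/2} = o(1/n) is below the triangle threshold p ~ 1/n. Asymptotically E[X] ~ (c³/6)·n^{3(1−α)} = (8³/6)·n^{-1.5} → 0, so by Markov's inequality G has no triangles w.h.p.

E[X] ≈ 0.241; in regime p = Θ(1/n^{3/2}) E[X] tends to 0 (below the triangle threshold p ~ 1/n).


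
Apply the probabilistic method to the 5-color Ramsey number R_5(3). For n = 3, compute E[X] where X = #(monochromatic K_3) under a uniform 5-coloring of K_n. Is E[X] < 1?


E[X] = C(3, 3) · 5^{1 − 3} = 1 · 5^{−2} = 1/25.
As a reduced fraction: E[X] = 1/25 ≈ 0.040.
Is E[X] < 1? YES.
Since E[X] < 1, there exists a 5-coloring of K_{3} with no monochromatic K_3; hence R_5(3) > 3.

E[X] = 1/25 ≈ 0.040; E[X] < 1, so R_5(3) > 3.


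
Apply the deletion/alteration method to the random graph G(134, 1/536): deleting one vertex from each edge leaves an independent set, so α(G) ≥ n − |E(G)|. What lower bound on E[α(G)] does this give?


E[|E(G)|] = C(134, 2)·p = 8911 · (1/536) = 133/8.
E[α(G)] ≥ n − E[|E(G)|] = 134 − 133/8 = 939/8.
Numerically: ≈ 117.37500.
(This is only a lower bound; the true E[α(G)] may be larger.)

E[α(G)] ≥ 939/8 ≈ 117.37500.


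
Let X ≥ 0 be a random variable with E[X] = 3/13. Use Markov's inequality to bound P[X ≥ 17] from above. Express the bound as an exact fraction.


μ = E[X] = 3/13, a = 17.
Markov: P[X ≥ 17] ≤ μ/a = (3/13)/17 = 3/221.
Numerically: ≈ 0.013575.
(Since a = 17 > μ = 0.230769, the bound 3/221 is < 1 and informative.)

P[X ≥ 17] ≤ 3/221 ≈ 0.013575.


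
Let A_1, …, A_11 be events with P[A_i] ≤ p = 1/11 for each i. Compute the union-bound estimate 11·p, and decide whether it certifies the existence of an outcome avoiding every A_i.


Union bound: P[∪_{i=1}^{11} A_i] ≤ Σ_i P[A_i] ≤ 11·p = 11·(1/11) = 1.
Numerically: 1 ≈ 1.000000.
Is 1 < 1? NO.
Since the bound 1 is ≥ 1, the union bound is uninformative here; it does NOT by itself certify existence.

11·p = 1 ≈ 1.000000; existence NOT certified by the union bound.


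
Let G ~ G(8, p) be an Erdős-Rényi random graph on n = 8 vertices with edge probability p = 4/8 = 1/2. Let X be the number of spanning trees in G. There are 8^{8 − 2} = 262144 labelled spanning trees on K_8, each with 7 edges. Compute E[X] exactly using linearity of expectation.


K_8 has 8^{8 − 2} = 262144 labelled spanning trees.
For each such spanning tree H, let X_H = 1 if all 7 edges of H are present in G. Then P[X_H = 1] = p^{7} = (1/2)^{7} = 1/128.
Summing the indicators: E[X] = Σ_H E[X_H] = 262144 · p^{7} = 262144 · 1/128 = 2048.
Numerically: E[X] ≈ 2048.

E[X] = 262144 · (1/2)^{7} = 2048 ≈ 2048.


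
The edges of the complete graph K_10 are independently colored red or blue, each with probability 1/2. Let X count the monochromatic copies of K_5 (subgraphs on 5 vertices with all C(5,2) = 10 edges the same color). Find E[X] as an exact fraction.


Let X = Σ_S X_S over the C(10, 5) = 252 subsets S of size 5, where X_S = 1 if the K_5 on S is monochromatic.
For a fixed S, the K_5 on S has C(5, 2) = 10 edges. P[all 10 edges red] = (1/2)^10, and likewise for blue, so P[monochromatic] = 2·(1/2)^10 = 2^{1 − 10} = 1/512.
Summing: E[X] = C(10, 5) · 2^{1 − 10} = 252 · 1/512 = 63/128.
Numerically: E[X] ≈ 0.4922.

E[X] = C(10,5)·2^(1−C(5,2)) = 63/128 ≈ 0.4922.


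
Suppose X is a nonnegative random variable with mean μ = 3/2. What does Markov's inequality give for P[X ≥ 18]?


μ = E[X] = 3/2, a = 18.
Markov: P[X ≥ 18] ≤ μ/a = (3/2)/18 = 1/12.
Numerically: ≈ 0.083333.
(Since a = 18 > μ = 1.500000, the bound 1/12 is < 1 and informative.)

P[X ≥ 18] ≤ 1/12 ≈ 0.083333.


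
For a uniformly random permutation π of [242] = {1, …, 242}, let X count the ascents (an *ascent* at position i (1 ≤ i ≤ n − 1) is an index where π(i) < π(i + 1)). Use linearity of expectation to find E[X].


Write X = Σ X_I over i = 1, …, 241, with X_I the indicator of one ascent.
There are 241 indicators.
For each fixed i, the pair (π(i), π(i+1)) is a uniformly random ordered pair of distinct values from {1, …, 242}; by symmetry P[π(i) < π(i+1)] = 1/2.
By linearity: E[X] = 241 · (1/2) = (242 − 1) · (1/2) = 241/2 ≈ 120.500.

E[X] = 241/2 = 120.500.


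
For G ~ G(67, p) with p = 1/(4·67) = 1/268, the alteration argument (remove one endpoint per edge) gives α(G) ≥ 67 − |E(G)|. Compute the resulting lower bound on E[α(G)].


E[|E(G)|] = C(67, 2)·p = 2211 · (1/268) = 33/4.
E[α(G)] ≥ n − E[|E(G)|] = 67 − 33/4 = 235/4.
Numerically: ≈ 58.750.
(This is only a lower bound; the true E[α(G)] may be larger.)

E[α(G)] ≥ 235/4 ≈ 58.750.


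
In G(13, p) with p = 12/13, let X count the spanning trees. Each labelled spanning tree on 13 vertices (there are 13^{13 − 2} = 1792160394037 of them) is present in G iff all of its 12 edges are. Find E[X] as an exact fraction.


K_13 has 13^{13 − 2} = 1792160394037 labelled spanning trees.
For each such spanning tree H, let X_H = 1 if all 12 edges of H are present in G. Then P[X_H = 1] = p^{12} = (12/13)^{12} = 8916100448256/23298085122481.
By linearity of expectation: E[X] = Σ_H E[X_H] = 1792160394037 · p^{12} = 1792160394037 · 8916100448256/23298085122481 = 8916100448256/13.
Numerically: E[X] ≈ 6.86e+11.

E[X] = 1792160394037 · (12/13)^{12} = 8916100448256/13 ≈ 6.86e+11.


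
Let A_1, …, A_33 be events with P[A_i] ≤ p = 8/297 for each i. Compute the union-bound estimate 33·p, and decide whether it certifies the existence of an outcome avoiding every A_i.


Union bound: P[∪_{i=1}^{33} A_i] ≤ Σ_i P[A_i] ≤ 33·p = 33·(8/297) = 8/9.
Numerically: 8/9 ≈ 0.888889.
Is 8/9 < 1? YES.
Since P[∪ A_i] ≤ 8/9 < 1, the complement has P[∩ A_i^c] ≥ 1 − 8/9 = 1/9 > 0, so some outcome avoids every A_i.

33·p = 8/9 ≈ 0.888889; existence CERTIFIED by the union bound.


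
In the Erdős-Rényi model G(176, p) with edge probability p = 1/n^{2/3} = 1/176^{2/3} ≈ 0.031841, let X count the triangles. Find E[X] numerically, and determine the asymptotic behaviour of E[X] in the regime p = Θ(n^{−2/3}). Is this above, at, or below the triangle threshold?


Number of potential triangles: C(176, 3) = 893200.
Each occurs with probability p³ ≈ (0.031841)³ ≈ 3.2283058e-05.
By linearity: E[X] = C(176, 3)·p³ ≈ 893200 · 3.2283058e-05 ≈ 28.83523.
Since α = 2/3 < 1, p = c/n^{2/3} ≫ 1/n is above the triangle threshold p ~ 1/n. Asymptotically E[X] ~ (c³/6)·n^{3(1−α)} = (1³/6)·n^{1} → ∞; triangles are abundant w.h.p.

E[X] ≈ 28.83523; in regime p = Θ(1/n^{2/3}) E[X] diverges (above the triangle threshold p ~ 1/n).


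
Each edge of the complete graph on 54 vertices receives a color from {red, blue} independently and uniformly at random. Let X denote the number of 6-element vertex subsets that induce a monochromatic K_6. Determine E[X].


Let X = Σ_S X_S over the C(54, 6) = 25827165 subsets S of size 6, where X_S = 1 if the K_6 on S is monochromatic.
For a fixed S, the K_6 on S has C(6, 2) = 15 edges. P[all 15 edges red] = (1/2)^15, and likewise for blue, so P[monochromatic] = 2·(1/2)^15 = 2^{1 − 15} = 1/16384.
Summing: E[X] = C(54, 6) · 2^{1 − 15} = 25827165 · 1/16384 = 25827165/16384.
Numerically: E[X] ≈ 1576.365051.

E[X] = C(54,6)·2^(1−C(6,2)) = 25827165/16384 ≈ 1576.365051.


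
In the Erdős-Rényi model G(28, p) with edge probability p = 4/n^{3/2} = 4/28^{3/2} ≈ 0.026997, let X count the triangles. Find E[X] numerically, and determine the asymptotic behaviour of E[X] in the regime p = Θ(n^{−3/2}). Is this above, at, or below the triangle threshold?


Number of potential triangles: C(28, 3) = 3276.
Each occurs with probability p³ ≈ (0.026997)³ ≈ 1.9677451e-05.
By linearity: E[X] = C(28, 3)·p³ ≈ 3276 · 1.9677451e-05 ≈ 0.06446.
Since α = 3/2 > 1, p = c/n^{3/2} = o(1/n) is below the triangle threshold p ~ 1/n. Asymptotically E[X] ~ (c³/6)·n^{3(1−α)} = (4³/6)·n^{-1.5} → 0, so by Markov's inequality G has no triangles w.h.p.

E[X] ≈ 0.06446; in regime p = Θ(1/n^{3/2}) E[X] tends to 0 (below the triangle threshold p ~ 1/n).


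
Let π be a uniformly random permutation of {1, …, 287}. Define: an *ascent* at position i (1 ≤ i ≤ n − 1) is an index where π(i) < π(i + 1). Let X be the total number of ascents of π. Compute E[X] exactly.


Write X = Σ X_I over i = 1, …, 286, with X_I the indicator of one ascent.
There are 286 indicators.
For each fixed i, the pair (π(i), π(i+1)) is a uniformly random ordered pair of distinct values from {1, …, 287}; by symmetry P[π(i) < π(i+1)] = 1/2.
By linearity: E[X] = 286 · (1/2) = (287 − 1) · (1/2) = 143 ≈ 143.000.

E[X] = 143 = 143.000.


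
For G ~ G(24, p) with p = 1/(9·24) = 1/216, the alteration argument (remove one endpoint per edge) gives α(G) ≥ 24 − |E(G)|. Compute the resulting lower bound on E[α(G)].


E[|E(G)|] = C(24, 2)·p = 276 · (1/216) = 23/18.
E[α(G)] ≥ n − E[|E(G)|] = 24 − 23/18 = 409/18.
Numerically: ≈ 22.722.
(This is only a lower bound; the true E[α(G)] may be larger.)

E[α(G)] ≥ 409/18 ≈ 22.722.


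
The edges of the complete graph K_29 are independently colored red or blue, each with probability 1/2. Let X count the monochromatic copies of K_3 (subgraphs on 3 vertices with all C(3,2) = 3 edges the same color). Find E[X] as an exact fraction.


Let X = Σ_S X_S over the C(29, 3) = 3654 subsets S of size 3, where X_S = 1 if the K_3 on S is monochromatic.
For a fixed S, the K_3 on S has C(3, 2) = 3 edges. P[all 3 edges red] = (1/2)^3, and likewise for blue, so P[monochromatic] = 2·(1/2)^3 = 2^{1 − 3} = 1/4.
Summing: E[X] = C(29, 3) · 2^{1 − 3} = 3654 · 1/4 = 1827/2.
Numerically: E[X] ≈ 913.5000.

E[X] = C(29,3)·2^(1−C(3,2)) = 1827/2 ≈ 913.5000.


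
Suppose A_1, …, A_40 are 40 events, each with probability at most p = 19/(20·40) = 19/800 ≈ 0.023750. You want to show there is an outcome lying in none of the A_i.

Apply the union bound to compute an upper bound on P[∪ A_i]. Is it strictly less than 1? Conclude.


Union bound: P[∪_{i=1}^{40} A_i] ≤ Σ_i P[A_i] ≤ 40·p = 40·(19/800) = 19/20.
Numerically: 19/20 ≈ 0.950000.
Is 19/20 < 1? YES.
Since P[∪ A_i] ≤ 19/20 < 1, the complement has P[∩ A_i^c] ≥ 1 − 19/20 = 1/20 > 0, so some outcome avoids every A_i.

40·p = 19/20 ≈ 0.950000; existence CERTIFIED by the union bound.


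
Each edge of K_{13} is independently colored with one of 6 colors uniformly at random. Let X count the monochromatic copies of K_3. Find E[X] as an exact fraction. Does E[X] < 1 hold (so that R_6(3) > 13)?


E[X] = C(13, 3) · 6^{1 − 3} = 286 · 6^{−2} = 286/36.
As a reduced fraction: E[X] = 143/18 ≈ 7.94444.
Is E[X] < 1? NO.
Since E[X] ≥ 1, the first-moment bound is inconclusive at n = 13; it does NOT by itself certify R_6(3) > 13.

E[X] = 143/18 ≈ 7.94444; E[X] ≥ 1; first-moment method inconclusive here.


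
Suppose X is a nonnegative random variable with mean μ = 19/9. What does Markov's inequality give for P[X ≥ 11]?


μ = E[X] = 19/9, a = 11.
Markov: P[X ≥ 11] ≤ μ/a = (19/9)/11 = 19/99.
Numerically: ≈ 0.19192.
(Since a = 11 > μ = 2.11111, the bound 19/99 is < 1 and informative.)

P[X ≥ 11] ≤ 19/99 ≈ 0.19192.


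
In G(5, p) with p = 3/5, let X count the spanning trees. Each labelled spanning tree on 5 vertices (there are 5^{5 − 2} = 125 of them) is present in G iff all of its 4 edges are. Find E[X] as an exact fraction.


K_5 has 5^{5 − 2} = 125 labelled spanning trees.
For each such spanning tree H, let X_H = 1 if all 4 edges of H are present in G. Then P[X_H = 1] = p^{4} = (3/5)^{4} = 81/625.
By linearity: E[X] = Σ_H E[X_H] = 125 · p^{4} = 125 · 81/625 = 81/5.
Numerically: E[X] ≈ 16.2.

E[X] = 125 · (3/5)^{4} = 81/5 ≈ 16.2.


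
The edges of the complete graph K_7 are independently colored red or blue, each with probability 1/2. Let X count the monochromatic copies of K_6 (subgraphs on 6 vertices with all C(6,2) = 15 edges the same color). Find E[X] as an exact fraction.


Let X = Σ_S X_S over the C(7, 6) = 7 subsets S of size 6, where X_S = 1 if the K_6 on S is monochromatic.
For a fixed S, the K_6 on S has C(6, 2) = 15 edges. P[all 15 edges red] = (1/2)^15, and likewise for blue, so P[monochromatic] = 2·(1/2)^15 = 2^{1 − 15} = 1/16384.
By linearity: E[X] = C(7, 6) · 2^{1 − 15} = 7 · 1/16384 = 7/16384.
Numerically: E[X] ≈ 0.000.

E[X] = C(7,6)·2^(1−C(6,2)) = 7/16384 ≈ 0.000.


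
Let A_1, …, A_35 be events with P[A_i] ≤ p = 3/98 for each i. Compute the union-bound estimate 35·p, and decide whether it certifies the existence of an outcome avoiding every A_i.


Union bound: P[∪_{i=1}^{35} A_i] ≤ Σ_i P[A_i] ≤ 35·p = 35·(3/98) = 15/14.
Numerically: 15/14 ≈ 1.071.
Is 15/14 < 1? NO.
Since the bound 15/14 is ≥ 1, the union bound is uninformative here; it does NOT by itself certify existence.

35·p = 15/14 ≈ 1.071; existence NOT certified by the union bound.


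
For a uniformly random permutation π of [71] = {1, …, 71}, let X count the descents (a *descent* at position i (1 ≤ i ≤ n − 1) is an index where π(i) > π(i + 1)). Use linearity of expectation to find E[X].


Write X = Σ X_I over i = 1, …, 70, with X_I the indicator of one descent.
There are 70 indicators.
For each fixed i, the pair (π(i), π(i+1)) is a uniformly random ordered pair of distinct values from {1, …, 71}; by symmetry P[π(i) > π(i+1)] = 1/2.
By linearity: E[X] = 70 · (1/2) = (71 − 1) · (1/2) = 35 ≈ 35.000.

E[X] = 35 = 35.000.


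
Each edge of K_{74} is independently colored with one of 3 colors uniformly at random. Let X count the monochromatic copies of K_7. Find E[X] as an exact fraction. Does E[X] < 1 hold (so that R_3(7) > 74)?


E[X] = C(74, 7) · 3^{1 − 21} = 1799579064 · 3^{−20} = 1799579064/3486784401.
As a reduced fraction: E[X] = 599859688/1162261467 ≈ 0.51611.
Is E[X] < 1? YES.
Since E[X] < 1, there exists a 3-coloring of K_{74} with no monochromatic K_7; hence R_3(7) > 74.

E[X] = 599859688/1162261467 ≈ 0.51611; E[X] < 1, so R_3(7) > 74.
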